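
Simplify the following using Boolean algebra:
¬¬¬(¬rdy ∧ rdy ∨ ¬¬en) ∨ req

¬¬¬(¬rdy ∧ rdy ∨ ¬¬en) ∨ req
= ¬¬¬¬¬en ∨ req   — complement / identity
= ¬¬¬en ∨ req   — double negation
= ¬en ∨ req   — double negation

¬en ∨ req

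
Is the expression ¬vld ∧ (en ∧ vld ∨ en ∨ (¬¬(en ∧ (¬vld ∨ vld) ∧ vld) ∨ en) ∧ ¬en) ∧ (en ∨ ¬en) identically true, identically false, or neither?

¬vld ∧ (en ∧ vld ∨ en ∨ (¬¬(en ∧ (¬vld ∨ vld) ∧ vld) ∨ en) ∧ ¬en) ∧ (en ∨ ¬en)
= ¬vld ∧ (en ∧ vld ∨ en ∨ (¬¬(en ∧ vld) ∨ en) ∧ ¬en) ∧ (en ∨ ¬en)   — complement / identity
= ¬vld ∧ (en ∧ vld ∨ en ∨ (en ∧ vld ∨ en) ∧ ¬en) ∧ (en ∨ ¬en)   — double negation
= ¬vld ∧ (en ∧ vld ∨ en) ∧ (en ∨ ¬en)   — absorption
= ¬vld ∧ (en ∧ vld ∨ en)   — complement / identity
= ¬vld ∧ en   — absorption
This depends on en, vld, so it is not a constant.

neither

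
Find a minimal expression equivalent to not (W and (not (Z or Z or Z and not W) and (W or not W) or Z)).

not (W and (not (Z or Z or Z and not W) and (W or not W) or Z))
= not (W and (not (Z or Z) and (W or not W) or Z))
= not (W and (not (Z or Z) or Z))
= not (W and (not Z or Z))
= not W

not W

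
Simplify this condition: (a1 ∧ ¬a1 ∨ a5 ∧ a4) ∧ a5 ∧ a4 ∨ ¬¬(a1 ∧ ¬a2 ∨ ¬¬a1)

(a1 ∧ ¬a1 ∨ a5 ∧ a4) ∧ a5 ∧ a4 ∨ ¬¬(a1 ∧ ¬a2 ∨ ¬¬a1)
= (a1 ∧ ¬a1 ∨ a5 ∧ a4) ∧ a5 ∧ a4 ∨ ¬¬(a1 ∧ ¬a2 ∨ a1)   (double negation)
= (a1 ∧ ¬a1 ∨ a5 ∧ a4) ∧ a5 ∧ a4 ∨ ¬¬a1   (absorption)
= a5 ∧ a4 ∧ a5 ∧ a4 ∨ ¬¬a1   (complement / identity)
= a5 ∧ a4 ∧ a5 ∧ a4 ∨ a1   (double negation)
= a5 ∧ a4 ∨ a1   (idempotence)

a5 ∧ a4 ∨ a1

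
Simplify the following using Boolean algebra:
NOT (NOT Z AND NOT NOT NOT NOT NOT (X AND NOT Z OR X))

Z OR X

NOT (NOT Z AND NOT NOT NOT NOT NOT (X AND NOT Z OR X))
= NOT (NOT Z AND NOT NOT NOT NOT NOT X)   — absorption
= NOT (NOT Z AND NOT NOT NOT X)   — double negation
= Z OR NOT NOT X   — De Morgan
= Z OR X   — double negation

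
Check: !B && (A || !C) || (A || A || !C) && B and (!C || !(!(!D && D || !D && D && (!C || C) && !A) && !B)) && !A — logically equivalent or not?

No

E1: !B && (A || !C) || (A || A || !C) && B
    = !B && (A || !C) || (A || !C) && B
    = A || !C
E2: (!C || !(!(!D && D || !D && D && (!C || C) && !A) && !B)) && !A
    = (!C || !D && D || !D && D && (!C || C) && !A || B) && !A
    = (!C || !D && D || !D && D && !A || B) && !A
    = (!C || !D && D || B) && !A
    = (!C || B) && !A
These differ: at A=1, B=1, C=0, D=0, E1 = 1 but E2 = 0.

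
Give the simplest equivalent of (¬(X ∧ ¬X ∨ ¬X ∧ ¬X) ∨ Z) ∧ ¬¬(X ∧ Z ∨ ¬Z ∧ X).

(¬(X ∧ ¬X ∨ ¬X ∧ ¬X) ∨ Z) ∧ ¬¬(X ∧ Z ∨ ¬Z ∧ X)
= (¬¬X ∨ Z) ∧ ¬¬(X ∧ Z ∨ ¬Z ∧ X)   [distribution]
= (¬¬X ∨ Z) ∧ ¬¬X   [distribution]
= ¬¬X   [absorption]
= X   [double negation]

X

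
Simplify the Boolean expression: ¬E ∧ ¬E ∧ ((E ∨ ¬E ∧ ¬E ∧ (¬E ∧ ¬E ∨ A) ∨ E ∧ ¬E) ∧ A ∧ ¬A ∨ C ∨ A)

¬E ∧ ¬E ∧ ((E ∨ ¬E ∧ ¬E ∧ (¬E ∧ ¬E ∨ A) ∨ E ∧ ¬E) ∧ A ∧ ¬A ∨ C ∨ A)
= ¬E ∧ ¬E ∧ ((E ∨ ¬E ∧ ¬E ∨ E ∧ ¬E) ∧ A ∧ ¬A ∨ C ∨ A)   — absorption
= ¬E ∧ ¬E ∧ ((E ∨ ¬E) ∧ A ∧ ¬A ∨ C ∨ A)   — distribution
= ¬E ∧ ¬E ∧ (A ∧ ¬A ∨ C ∨ A)   — complement / identity
= ¬E ∧ (A ∧ ¬A ∨ C ∨ A)   — idempotence
= ¬E ∧ (C ∨ A)   — complement / identity

¬E ∧ (C ∨ A)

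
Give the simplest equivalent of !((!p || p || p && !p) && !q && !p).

q || p

!((!p || p || p && !p) && !q && !p)
= !((!p || p) && !q && !p)   [complement / identity]
= !(!q && !p)   [complement / identity]
= q || p   [De Morgan]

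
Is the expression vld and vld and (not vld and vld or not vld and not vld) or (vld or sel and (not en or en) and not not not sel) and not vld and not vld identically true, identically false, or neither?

vld and vld and (not vld and vld or not vld and not vld) or (vld or sel and (not en or en) and not not not sel) and not vld and not vld
= vld and vld and not vld or (vld or sel and (not en or en) and not not not sel) and not vld and not vld
= vld and vld and not vld or (vld or sel and (not en or en) and not sel) and not vld and not vld
= vld and vld and not vld or (vld or sel and not sel) and not vld and not vld
= vld and vld and not vld or vld and not vld and not vld
= vld and not vld
= False

identically false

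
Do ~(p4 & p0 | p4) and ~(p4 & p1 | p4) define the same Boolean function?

E1: ~(p4 & p0 | p4)
    = ~p4
E2: ~(p4 & p1 | p4)
    = ~p4
Both reduce to ~p4, so they are equivalent.

Yes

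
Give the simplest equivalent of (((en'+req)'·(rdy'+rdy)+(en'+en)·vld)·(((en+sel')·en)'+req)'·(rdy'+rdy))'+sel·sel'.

(((en'+req)'·(rdy'+rdy)+(en'+en)·vld)·(((en+sel')·en)'+req)'·(rdy'+rdy))'+sel·sel'
= (((en'+req)'·(rdy'+rdy)+(en'+en)·vld)·(en'+req)'·(rdy'+rdy))'+sel·sel'   (absorption)
= (((en'+req)'·(rdy'+rdy)+vld)·(en'+req)'·(rdy'+rdy))'+sel·sel'   (complement / identity)
= ((en'+req)'·(rdy'+rdy))'+sel·sel'   (absorption)
= ((en'+req)'·(rdy'+rdy))'   (complement / identity)
= ((en'+req)')'   (complement / identity)
= en'+req   (double negation)

en'+req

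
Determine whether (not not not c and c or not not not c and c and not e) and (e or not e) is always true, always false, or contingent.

(not not not c and c or not not not c and c and not e) and (e or not e)
= (not c and c or not not not c and c and not e) and (e or not e)   — double negation
= (not c and c or not c and c and not e) and (e or not e)   — double negation
= not c and c and (e or not e)   — absorption
= not c and c   — complement / identity
= False   — complement

always false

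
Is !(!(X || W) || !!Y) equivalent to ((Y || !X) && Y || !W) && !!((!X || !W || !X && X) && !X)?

E1: !(!(X || W) || !!Y)
    = (X || W) && !Y   — De Morgan
E2: ((Y || !X) && Y || !W) && !!((!X || !W || !X && X) && !X)
    = ((Y || !X) && Y || !W) && !!((!X || !W) && !X)   — complement / identity
    = (Y || !W) && !!((!X || !W) && !X)   — absorption
    = (Y || !W) && !!!X   — absorption
    = (Y || !W) && !X   — double negation
These differ: at W=0, X=0, Y=0, E1 = 0 but E2 = 1.

No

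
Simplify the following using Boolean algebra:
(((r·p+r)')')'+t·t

r'+t

(((r·p+r)')')'+t·t
= ((r')')'+t·t   [absorption]
= r'+t·t   [double negation]
= r'+t   [idempotence]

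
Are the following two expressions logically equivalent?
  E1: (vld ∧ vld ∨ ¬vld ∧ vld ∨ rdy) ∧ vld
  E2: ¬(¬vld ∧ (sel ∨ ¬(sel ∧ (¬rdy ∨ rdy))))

Yes

E1: (vld ∧ vld ∨ ¬vld ∧ vld ∨ rdy) ∧ vld
    = (vld ∨ rdy) ∧ vld   — distribution
    = vld   — absorption
E2: ¬(¬vld ∧ (sel ∨ ¬(sel ∧ (¬rdy ∨ rdy))))
    = ¬(¬vld ∧ (sel ∨ ¬sel))   — complement / identity
    = ¬¬vld   — complement / identity
    = vld   — double negation
Both reduce to vld, so they are equivalent.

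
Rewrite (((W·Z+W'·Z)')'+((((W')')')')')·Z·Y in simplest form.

Z·Y

(((W·Z+W'·Z)')'+((((W')')')')')·Z·Y
= (((W·Z+W'·Z)')'+((W')')')·Z·Y
= (((W·Z+W'·Z)')'+W')·Z·Y
= ((Z')'+W')·Z·Y
= (Z+W')·Z·Y
= Z·Y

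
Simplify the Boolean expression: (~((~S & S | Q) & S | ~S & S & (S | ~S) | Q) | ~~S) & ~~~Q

~Q

(~((~S & S | Q) & S | ~S & S & (S | ~S) | Q) | ~~S) & ~~~Q
= (~((~S & S | Q) & S | ~S & S | Q) | ~~S) & ~~~Q
= (~((~S & S | Q) & S | ~S & S | Q) | ~~S) & ~Q
= (~(~S & S | Q) | ~~S) & ~Q
= (~(~S & S | Q) | S) & ~Q
= (~Q | S) & ~Q
= ~Q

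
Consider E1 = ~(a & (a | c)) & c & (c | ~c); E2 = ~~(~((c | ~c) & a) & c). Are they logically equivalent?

E1: ~(a & (a | c)) & c & (c | ~c)
    = ~(a & (a | c)) & c   (complement / identity)
    = ~a & c   (absorption)
E2: ~~(~((c | ~c) & a) & c)
    = ~~(~a & c)   (complement / identity)
    = ~a & c   (double negation)
Both reduce to ~a & c, so they are equivalent.

Yes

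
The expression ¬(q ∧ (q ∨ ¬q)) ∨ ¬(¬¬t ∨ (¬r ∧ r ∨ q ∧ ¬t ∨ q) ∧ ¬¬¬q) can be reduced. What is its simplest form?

¬q ∨ ¬t

¬(q ∧ (q ∨ ¬q)) ∨ ¬(¬¬t ∨ (¬r ∧ r ∨ q ∧ ¬t ∨ q) ∧ ¬¬¬q)
= ¬(q ∧ (q ∨ ¬q)) ∨ ¬(t ∨ (¬r ∧ r ∨ q ∧ ¬t ∨ q) ∧ ¬¬¬q)
= ¬(q ∧ (q ∨ ¬q)) ∨ ¬(t ∨ (q ∧ ¬t ∨ q) ∧ ¬¬¬q)
= ¬q ∨ ¬(t ∨ (q ∧ ¬t ∨ q) ∧ ¬¬¬q)
= ¬q ∨ ¬(t ∨ q ∧ ¬¬¬q)
= ¬q ∨ ¬(t ∨ q ∧ ¬q)
= ¬q ∨ ¬t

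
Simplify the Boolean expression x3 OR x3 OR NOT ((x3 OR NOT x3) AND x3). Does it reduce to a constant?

x3 OR x3 OR NOT ((x3 OR NOT x3) AND x3)
= x3 OR x3 OR NOT x3   — complement / identity
= x3 OR NOT x3   — idempotence
= TRUE   — complement

TRUE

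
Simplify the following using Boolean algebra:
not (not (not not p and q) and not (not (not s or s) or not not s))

not (not (not not p and q) and not (not (not s or s) or not not s))
= not (not (not not p and q) and (not s or s) and not s)   — De Morgan
= not (not (not not p and q) and not s)   — complement / identity
= not (not (p and q) and not s)   — double negation
= p and q or s   — De Morgan

p and q or s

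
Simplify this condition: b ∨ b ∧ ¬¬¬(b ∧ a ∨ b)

b ∨ b ∧ ¬¬¬(b ∧ a ∨ b)
= b ∨ b ∧ ¬(b ∧ a ∨ b)   [double negation]
= b ∨ b ∧ ¬b   [absorption]
= b   [complement / identity]

b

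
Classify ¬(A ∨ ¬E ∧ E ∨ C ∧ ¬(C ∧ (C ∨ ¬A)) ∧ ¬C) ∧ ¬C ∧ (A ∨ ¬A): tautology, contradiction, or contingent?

contingent

¬(A ∨ ¬E ∧ E ∨ C ∧ ¬(C ∧ (C ∨ ¬A)) ∧ ¬C) ∧ ¬C ∧ (A ∨ ¬A)
= ¬(A ∨ ¬E ∧ E ∨ C ∧ ¬C ∧ ¬C) ∧ ¬C ∧ (A ∨ ¬A)
= ¬(A ∨ ¬E ∧ E ∨ C ∧ ¬C) ∧ ¬C ∧ (A ∨ ¬A)
= ¬(A ∨ ¬E ∧ E ∨ C ∧ ¬C) ∧ ¬C
= ¬(A ∨ C ∧ ¬C) ∧ ¬C
= ¬A ∧ ¬C
This depends on A, C, so it is not a constant.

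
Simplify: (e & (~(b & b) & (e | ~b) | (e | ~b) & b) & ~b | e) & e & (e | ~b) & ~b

e & ~b

(e & (~(b & b) & (e | ~b) | (e | ~b) & b) & ~b | e) & e & (e | ~b) & ~b
= (e & (~b & (e | ~b) | (e | ~b) & b) & ~b | e) & e & (e | ~b) & ~b   [idempotence]
= (e & (e | ~b) & ~b | e) & e & (e | ~b) & ~b   [distribution]
= e & (e | ~b) & ~b   [absorption]
= e & ~b   [absorption]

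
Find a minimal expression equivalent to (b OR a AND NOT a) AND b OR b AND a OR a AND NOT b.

(b OR a AND NOT a) AND b OR b AND a OR a AND NOT b
= b AND b OR b AND a OR a AND NOT b   [complement / identity]
= b AND b OR a   [distribution]
= b OR a   [idempotence]

b OR a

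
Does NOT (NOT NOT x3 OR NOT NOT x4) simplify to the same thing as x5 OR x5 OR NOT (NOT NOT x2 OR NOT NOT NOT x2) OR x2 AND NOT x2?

E1: NOT (NOT NOT x3 OR NOT NOT x4)
    = NOT x3 AND NOT x4   [De Morgan]
E2: x5 OR x5 OR NOT (NOT NOT x2 OR NOT NOT NOT x2) OR x2 AND NOT x2
    = x5 OR x5 OR NOT (NOT NOT x2 OR NOT NOT NOT x2)   [complement / identity]
    = x5 OR x5 OR NOT (NOT NOT x2 OR NOT x2)   [double negation]
    = x5 OR x5 OR NOT x2 AND x2   [De Morgan]
    = x5 OR x5   [complement / identity]
    = x5   [idempotence]
These differ: at x2=0, x3=1, x4=0, x5=1, E1 = 0 but E2 = 1.

No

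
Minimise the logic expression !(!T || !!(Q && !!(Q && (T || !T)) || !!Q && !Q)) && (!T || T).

T && !Q

!(!T || !!(Q && !!(Q && (T || !T)) || !!Q && !Q)) && (!T || T)
= !(!T || !!(Q && !!Q || !!Q && !Q)) && (!T || T)   [complement / identity]
= !(!T || !!!!Q) && (!T || T)   [distribution]
= !(!T || !!Q) && (!T || T)   [double negation]
= T && !Q && (!T || T)   [De Morgan]
= T && !Q   [complement / identity]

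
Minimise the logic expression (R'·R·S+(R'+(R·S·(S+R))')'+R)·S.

R·S

(R'·R·S+(R'+(R·S·(S+R))')'+R)·S
= (R'·R·S+R·R·S·(S+R)+R)·S
= (R'·R·S+R·R·S+R)·S
= (R·S+R)·S
= R·S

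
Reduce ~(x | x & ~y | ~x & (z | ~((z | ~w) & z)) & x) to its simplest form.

~(x | x & ~y | ~x & (z | ~((z | ~w) & z)) & x)
= ~(x | x & ~y | ~x & (z | ~z) & x)
= ~(x | ~x & (z | ~z) & x)
= ~(x | ~x & x)
= ~x

~x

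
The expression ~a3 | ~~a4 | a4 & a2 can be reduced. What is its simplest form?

~a3 | ~~a4 | a4 & a2
= ~a3 | a4 | a4 & a2
= ~a3 | a4

~a3 | a4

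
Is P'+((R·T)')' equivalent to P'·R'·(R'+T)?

No

E1: P'+((R·T)')'
    = P'+R·T
E2: P'·R'·(R'+T)
    = P'·R'
These differ: at P=0, R=1, T=1, E1 = 1 but E2 = 0.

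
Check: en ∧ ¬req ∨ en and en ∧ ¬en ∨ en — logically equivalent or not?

E1: en ∧ ¬req ∨ en
    = en   (absorption)
E2: en ∧ ¬en ∨ en
    = en   (complement / identity)
Both reduce to en, so they are equivalent.

Yes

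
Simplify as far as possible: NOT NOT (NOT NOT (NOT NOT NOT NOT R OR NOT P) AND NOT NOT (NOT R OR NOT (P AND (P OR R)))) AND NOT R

NOT P AND NOT R

NOT NOT (NOT NOT (NOT NOT NOT NOT R OR NOT P) AND NOT NOT (NOT R OR NOT (P AND (P OR R)))) AND NOT R
= NOT (NOT (NOT NOT NOT NOT R OR NOT P) OR NOT (NOT R OR NOT (P AND (P OR R)))) AND NOT R
= NOT (NOT (NOT NOT NOT NOT R OR NOT P) OR NOT (NOT R OR NOT P)) AND NOT R
= NOT (NOT (NOT NOT R OR NOT P) OR NOT (NOT R OR NOT P)) AND NOT R
= NOT (NOT (NOT NOT R OR NOT P) OR R AND P) AND NOT R
= NOT (NOT R AND P OR R AND P) AND NOT R
= NOT P AND NOT R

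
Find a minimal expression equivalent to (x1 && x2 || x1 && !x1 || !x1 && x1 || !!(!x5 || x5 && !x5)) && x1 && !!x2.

x1 && x2

(x1 && x2 || x1 && !x1 || !x1 && x1 || !!(!x5 || x5 && !x5)) && x1 && !!x2
= (x1 && x2 || x1 && !x1 || !x1 && x1 || !!!x5) && x1 && !!x2   (complement / identity)
= (x1 && x2 || !x1 && x1 || !!!x5) && x1 && !!x2   (complement / identity)
= (x1 && x2 || !!!x5) && x1 && !!x2   (complement / identity)
= (x1 && x2 || !x5) && x1 && !!x2   (double negation)
= (x1 && x2 || !x5) && x1 && x2   (double negation)
= x1 && x2   (absorption)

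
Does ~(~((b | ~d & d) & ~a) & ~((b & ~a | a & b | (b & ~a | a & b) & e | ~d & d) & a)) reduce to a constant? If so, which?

no

~(~((b | ~d & d) & ~a) & ~((b & ~a | a & b | (b & ~a | a & b) & e | ~d & d) & a))
= ~(~((b | ~d & d) & ~a) & ~((b & ~a | a & b | ~d & d) & a))   — absorption
= (b | ~d & d) & ~a | (b & ~a | a & b | ~d & d) & a   — De Morgan
= (b | ~d & d) & ~a | (b | ~d & d) & a   — distribution
= b | ~d & d   — distribution
= b   — complement / identity
This depends on b, so it is not a constant.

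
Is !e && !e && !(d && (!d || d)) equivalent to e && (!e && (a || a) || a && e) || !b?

E1: !e && !e && !(d && (!d || d))
    = !e && !e && !d   — complement / identity
    = !e && !d   — idempotence
E2: e && (!e && (a || a) || a && e) || !b
    = e && (!e && a || a && e) || !b   — idempotence
    = e && a || !b   — distribution
These differ: at a=1, b=0, d=0, e=1, E1 = 0 but E2 = 1.

No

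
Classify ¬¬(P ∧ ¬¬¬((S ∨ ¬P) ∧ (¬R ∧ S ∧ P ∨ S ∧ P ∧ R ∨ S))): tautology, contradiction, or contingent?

contingent

¬¬(P ∧ ¬¬¬((S ∨ ¬P) ∧ (¬R ∧ S ∧ P ∨ S ∧ P ∧ R ∨ S)))
= ¬¬(P ∧ ¬¬¬((S ∨ ¬P) ∧ (S ∧ P ∨ S)))   [distribution]
= P ∧ ¬¬¬((S ∨ ¬P) ∧ (S ∧ P ∨ S))   [double negation]
= P ∧ ¬¬¬((S ∨ ¬P) ∧ S)   [absorption]
= P ∧ ¬¬¬S   [absorption]
= P ∧ ¬S   [double negation]
This depends on P, S, so it is not a constant.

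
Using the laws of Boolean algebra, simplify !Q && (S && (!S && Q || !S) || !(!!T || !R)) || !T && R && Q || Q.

!T && R || Q

!Q && (S && (!S && Q || !S) || !(!!T || !R)) || !T && R && Q || Q
= !Q && (S && !S || !(!!T || !R)) || !T && R && Q || Q   (absorption)
= !Q && !(!!T || !R) || !T && R && Q || Q   (complement / identity)
= !Q && !T && R || !T && R && Q || Q   (De Morgan)
= !T && R || Q   (distribution)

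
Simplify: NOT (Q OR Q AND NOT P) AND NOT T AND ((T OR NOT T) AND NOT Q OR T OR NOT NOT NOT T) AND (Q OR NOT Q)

NOT Q AND NOT T

NOT (Q OR Q AND NOT P) AND NOT T AND ((T OR NOT T) AND NOT Q OR T OR NOT NOT NOT T) AND (Q OR NOT Q)
= NOT Q AND NOT T AND ((T OR NOT T) AND NOT Q OR T OR NOT NOT NOT T) AND (Q OR NOT Q)   [absorption]
= NOT Q AND NOT T AND ((T OR NOT T) AND NOT Q OR T OR NOT T) AND (Q OR NOT Q)   [double negation]
= NOT Q AND NOT T AND ((T OR NOT T) AND NOT Q OR T OR NOT T)   [complement / identity]
= NOT Q AND NOT T AND (T OR NOT T)   [absorption]
= NOT Q AND NOT T   [complement / identity]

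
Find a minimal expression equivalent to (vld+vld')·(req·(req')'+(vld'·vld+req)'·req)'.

req'

(vld+vld')·(req·(req')'+(vld'·vld+req)'·req)'
= (vld+vld')·(req·req+(vld'·vld+req)'·req)'   — double negation
= (vld+vld')·(req·req+req'·req)'   — complement / identity
= (vld+vld')·req'   — distribution
= req'   — complement / identity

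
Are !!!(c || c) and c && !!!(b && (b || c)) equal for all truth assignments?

E1: !!!(c || c)
    = !!!c   — idempotence
    = !c   — double negation
E2: c && !!!(b && (b || c))
    = c && !!!b   — absorption
    = c && !b   — double negation
These differ: at b=0, c=0, E1 = 1 but E2 = 0.

No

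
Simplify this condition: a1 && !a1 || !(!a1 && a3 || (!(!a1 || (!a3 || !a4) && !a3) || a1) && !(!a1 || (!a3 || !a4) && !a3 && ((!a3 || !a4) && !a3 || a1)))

!a3

a1 && !a1 || !(!a1 && a3 || (!(!a1 || (!a3 || !a4) && !a3) || a1) && !(!a1 || (!a3 || !a4) && !a3 && ((!a3 || !a4) && !a3 || a1)))
= !(!a1 && a3 || (!(!a1 || (!a3 || !a4) && !a3) || a1) && !(!a1 || (!a3 || !a4) && !a3 && ((!a3 || !a4) && !a3 || a1)))   (complement / identity)
= !(!a1 && a3 || (!(!a1 || (!a3 || !a4) && !a3) || a1) && !(!a1 || (!a3 || !a4) && !a3))   (absorption)
= !(!a1 && a3 || !(!a1 || (!a3 || !a4) && !a3))   (absorption)
= !(!a1 && a3 || !(!a1 || !a3))   (absorption)
= !(!a1 && a3 || a1 && a3)   (De Morgan)
= !a3   (distribution)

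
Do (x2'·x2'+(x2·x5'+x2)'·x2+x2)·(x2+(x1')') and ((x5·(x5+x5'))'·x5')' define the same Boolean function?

E1: (x2'·x2'+(x2·x5'+x2)'·x2+x2)·(x2+(x1')')
    = (x2'·x2'+x2'·x2+x2)·(x2+(x1')')   [absorption]
    = (x2'·x2'+x2'·x2+x2)·(x2+x1)   [double negation]
    = (x2'+x2)·(x2+x1)   [distribution]
    = x2+x1   [complement / identity]
E2: ((x5·(x5+x5'))'·x5')'
    = (x5'·x5')'   [complement / identity]
    = x5+x5   [De Morgan]
    = x5   [idempotence]
These differ: at x1=1, x2=0, x5=0, E1 = 1 but E2 = 0.

No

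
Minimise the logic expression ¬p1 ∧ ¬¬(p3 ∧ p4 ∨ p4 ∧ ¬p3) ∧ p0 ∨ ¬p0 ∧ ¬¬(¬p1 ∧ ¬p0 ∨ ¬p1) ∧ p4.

¬p1 ∧ p4

¬p1 ∧ ¬¬(p3 ∧ p4 ∨ p4 ∧ ¬p3) ∧ p0 ∨ ¬p0 ∧ ¬¬(¬p1 ∧ ¬p0 ∨ ¬p1) ∧ p4
= ¬p1 ∧ ¬¬(p3 ∧ p4 ∨ p4 ∧ ¬p3) ∧ p0 ∨ ¬p0 ∧ (¬p1 ∧ ¬p0 ∨ ¬p1) ∧ p4   — double negation
= ¬p1 ∧ (p3 ∧ p4 ∨ p4 ∧ ¬p3) ∧ p0 ∨ ¬p0 ∧ (¬p1 ∧ ¬p0 ∨ ¬p1) ∧ p4   — double negation
= ¬p1 ∧ (p3 ∧ p4 ∨ p4 ∧ ¬p3) ∧ p0 ∨ ¬p0 ∧ ¬p1 ∧ p4   — absorption
= ¬p1 ∧ p4 ∧ p0 ∨ ¬p0 ∧ ¬p1 ∧ p4   — distribution
= ¬p1 ∧ p4   — distribution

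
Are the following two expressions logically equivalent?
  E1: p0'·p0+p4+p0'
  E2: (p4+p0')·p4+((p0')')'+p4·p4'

Yes

E1: p0'·p0+p4+p0'
    = p4+p0'   [complement / identity]
E2: (p4+p0')·p4+((p0')')'+p4·p4'
    = (p4+p0')·p4+p0'+p4·p4'   [double negation]
    = (p4+p0')·p4+p0'   [complement / identity]
    = p4+p0'   [absorption]
Both reduce to p4+p0', so they are equivalent.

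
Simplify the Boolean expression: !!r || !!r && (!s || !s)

!!r || !!r && (!s || !s)
= !!r || !!r && !s   [idempotence]
= !!r   [absorption]
= r   [double negation]

r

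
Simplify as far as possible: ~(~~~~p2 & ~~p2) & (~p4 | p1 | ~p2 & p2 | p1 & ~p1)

~p2 & (~p4 | p1)

~(~~~~p2 & ~~p2) & (~p4 | p1 | ~p2 & p2 | p1 & ~p1)
= ~(~~p2 & ~~p2) & (~p4 | p1 | ~p2 & p2 | p1 & ~p1)
= (~p2 | ~p2) & (~p4 | p1 | ~p2 & p2 | p1 & ~p1)
= (~p2 | ~p2) & (~p4 | p1 | ~p2 & p2)
= (~p2 | ~p2) & (~p4 | p1)
= ~p2 & (~p4 | p1)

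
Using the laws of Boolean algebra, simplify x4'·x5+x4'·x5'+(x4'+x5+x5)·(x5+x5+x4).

x4'+x5

x4'·x5+x4'·x5'+(x4'+x5+x5)·(x5+x5+x4)
= x4'·x5+x4'·x5'+x5+x5+x4'·x4   — distribution
= x4'+x5+x5+x4'·x4   — distribution
= x4'+x5+x5   — complement / identity
= x4'+x5   — idempotence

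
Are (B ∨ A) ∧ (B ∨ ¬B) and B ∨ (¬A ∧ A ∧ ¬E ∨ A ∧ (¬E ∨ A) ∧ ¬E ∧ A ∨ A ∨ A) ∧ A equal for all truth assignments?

Yes

E1: (B ∨ A) ∧ (B ∨ ¬B)
    = B ∨ A   [complement / identity]
E2: B ∨ (¬A ∧ A ∧ ¬E ∨ A ∧ (¬E ∨ A) ∧ ¬E ∧ A ∨ A ∨ A) ∧ A
    = B ∨ (¬A ∧ A ∧ ¬E ∨ A ∧ ¬E ∧ A ∨ A ∨ A) ∧ A   [absorption]
    = B ∨ (A ∧ ¬E ∨ A ∨ A) ∧ A   [distribution]
    = B ∨ (A ∨ A) ∧ A   [absorption]
    = B ∨ A ∧ A   [idempotence]
    = B ∨ A   [idempotence]
Both reduce to B ∨ A, so they are equivalent.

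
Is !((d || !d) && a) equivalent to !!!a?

Yes

E1: !((d || !d) && a)
    = !a   (complement / identity)
E2: !!!a
    = !a   (double negation)
Both reduce to !a, so they are equivalent.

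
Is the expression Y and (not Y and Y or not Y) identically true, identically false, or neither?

identically false

Y and (not Y and Y or not Y)
= Y and not Y   (complement / identity)
= False   (complement)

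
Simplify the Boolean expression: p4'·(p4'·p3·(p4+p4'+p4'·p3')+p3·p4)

p4'·(p4'·p3·(p4+p4'+p4'·p3')+p3·p4)
= p4'·(p4'·p3·(p4+p4')+p3·p4)   — absorption
= p4'·(p4'·p3+p3·p4)   — complement / identity
= p4'·p3   — distribution

p4'·p3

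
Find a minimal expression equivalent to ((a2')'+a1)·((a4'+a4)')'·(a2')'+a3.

a2+a3

((a2')'+a1)·((a4'+a4)')'·(a2')'+a3
= ((a2')'+a1)·(a4'+a4)·(a2')'+a3   (double negation)
= ((a2')'+a1)·(a2')'+a3   (complement / identity)
= (a2')'+a3   (absorption)
= a2+a3   (double negation)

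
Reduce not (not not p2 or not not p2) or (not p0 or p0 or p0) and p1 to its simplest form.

not (not not p2 or not not p2) or (not p0 or p0 or p0) and p1
= not p2 and not p2 or (not p0 or p0 or p0) and p1   [De Morgan]
= not p2 and not p2 or (not p0 or p0) and p1   [idempotence]
= not p2 and not p2 or p1   [complement / identity]
= not p2 or p1   [idempotence]

not p2 or p1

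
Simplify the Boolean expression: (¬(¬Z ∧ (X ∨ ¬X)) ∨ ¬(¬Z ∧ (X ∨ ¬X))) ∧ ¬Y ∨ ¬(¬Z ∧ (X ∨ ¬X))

Z

(¬(¬Z ∧ (X ∨ ¬X)) ∨ ¬(¬Z ∧ (X ∨ ¬X))) ∧ ¬Y ∨ ¬(¬Z ∧ (X ∨ ¬X))
= ¬(¬Z ∧ (X ∨ ¬X)) ∧ ¬Y ∨ ¬(¬Z ∧ (X ∨ ¬X))   (idempotence)
= ¬(¬Z ∧ (X ∨ ¬X))   (absorption)
= ¬¬Z   (complement / identity)
= Z   (double negation)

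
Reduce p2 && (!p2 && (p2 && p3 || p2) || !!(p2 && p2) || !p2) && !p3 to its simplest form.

p2 && (!p2 && (p2 && p3 || p2) || !!(p2 && p2) || !p2) && !p3
= p2 && (!p2 && p2 || !!(p2 && p2) || !p2) && !p3   (absorption)
= p2 && (!p2 && p2 || p2 && p2 || !p2) && !p3   (double negation)
= p2 && (p2 || !p2) && !p3   (distribution)
= p2 && !p3   (complement / identity)

p2 && !p3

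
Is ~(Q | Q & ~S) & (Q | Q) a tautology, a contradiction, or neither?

~(Q | Q & ~S) & (Q | Q)
= ~(Q | Q & ~S) & Q   [idempotence]
= ~Q & Q   [absorption]
= 0   [complement]

contradiction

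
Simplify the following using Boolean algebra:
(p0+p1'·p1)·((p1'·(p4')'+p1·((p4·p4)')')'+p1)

(p0+p1'·p1)·((p1'·(p4')'+p1·((p4·p4)')')'+p1)
= (p0+p1'·p1)·((p1'·(p4')'+p1·(p4')')'+p1)   [idempotence]
= p0·((p1'·(p4')'+p1·(p4')')'+p1)   [complement / identity]
= p0·(((p4')')'+p1)   [distribution]
= p0·(p4'+p1)   [double negation]

p0·(p4'+p1)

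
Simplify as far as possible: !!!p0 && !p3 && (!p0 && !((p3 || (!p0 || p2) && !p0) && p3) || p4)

!p0 && !p3

!!!p0 && !p3 && (!p0 && !((p3 || (!p0 || p2) && !p0) && p3) || p4)
= !p0 && !p3 && (!p0 && !((p3 || (!p0 || p2) && !p0) && p3) || p4)   [double negation]
= !p0 && !p3 && (!p0 && !((p3 || !p0) && p3) || p4)   [absorption]
= !p0 && !p3 && (!p0 && !p3 || p4)   [absorption]
= !p0 && !p3   [absorption]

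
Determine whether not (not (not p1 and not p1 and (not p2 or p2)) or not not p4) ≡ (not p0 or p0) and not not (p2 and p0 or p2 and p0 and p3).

No

E1: not (not (not p1 and not p1 and (not p2 or p2)) or not not p4)
    = not p1 and not p1 and (not p2 or p2) and not p4
    = not p1 and not p1 and not p4
    = not p1 and not p4
E2: (not p0 or p0) and not not (p2 and p0 or p2 and p0 and p3)
    = not not (p2 and p0 or p2 and p0 and p3)
    = p2 and p0 or p2 and p0 and p3
    = p2 and p0
These differ: at p0=1, p1=1, p2=1, p3=1, p4=1, E1 = 0 but E2 = 1.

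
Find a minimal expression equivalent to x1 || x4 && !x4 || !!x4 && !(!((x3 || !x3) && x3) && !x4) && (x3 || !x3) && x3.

x1 || x4 && !x4 || !!x4 && !(!((x3 || !x3) && x3) && !x4) && (x3 || !x3) && x3
= x1 || x4 && !x4 || x4 && !(!((x3 || !x3) && x3) && !x4) && (x3 || !x3) && x3   (double negation)
= x1 || x4 && !(!((x3 || !x3) && x3) && !x4) && (x3 || !x3) && x3   (complement / identity)
= x1 || x4 && ((x3 || !x3) && x3 || x4) && (x3 || !x3) && x3   (De Morgan)
= x1 || x4 && (x3 || !x3) && x3   (absorption)
= x1 || x4 && x3   (complement / identity)

x1 || x4 && x3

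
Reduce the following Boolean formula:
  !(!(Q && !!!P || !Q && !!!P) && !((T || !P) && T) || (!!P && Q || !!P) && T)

!(!(Q && !!!P || !Q && !!!P) && !((T || !P) && T) || (!!P && Q || !!P) && T)
= !(!(Q && !!!P || !Q && !!!P) && !T || (!!P && Q || !!P) && T)   — absorption
= !(!!!!P && !T || (!!P && Q || !!P) && T)   — distribution
= !(!!!!P && !T || !!P && T)   — absorption
= !(!!P && !T || !!P && T)   — double negation
= !!!P   — distribution
= !P   — double negation

!P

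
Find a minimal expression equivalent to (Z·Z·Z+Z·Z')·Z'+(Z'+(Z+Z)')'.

Z

(Z·Z·Z+Z·Z')·Z'+(Z'+(Z+Z)')'
= (Z·Z+Z·Z')·Z'+(Z'+(Z+Z)')'   — idempotence
= Z·Z'+(Z'+(Z+Z)')'   — distribution
= Z·Z'+(Z'+Z')'   — idempotence
= Z·Z'+Z·Z   — De Morgan
= Z   — distribution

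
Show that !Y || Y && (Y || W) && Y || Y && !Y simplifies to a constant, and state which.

!Y || Y && (Y || W) && Y || Y && !Y
= !Y || Y && Y || Y && !Y   [absorption]
= !Y || Y   [distribution]
= true   [complement]

true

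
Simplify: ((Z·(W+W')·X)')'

Z·X

((Z·(W+W')·X)')'
= Z·(W+W')·X   [double negation]
= Z·X   [complement / identity]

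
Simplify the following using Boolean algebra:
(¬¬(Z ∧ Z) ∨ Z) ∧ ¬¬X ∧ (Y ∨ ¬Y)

Z ∧ X

(¬¬(Z ∧ Z) ∨ Z) ∧ ¬¬X ∧ (Y ∨ ¬Y)
= (¬¬(Z ∧ Z) ∨ Z) ∧ ¬¬X
= (Z ∧ Z ∨ Z) ∧ ¬¬X
= (Z ∨ Z) ∧ ¬¬X
= Z ∧ ¬¬X
= Z ∧ X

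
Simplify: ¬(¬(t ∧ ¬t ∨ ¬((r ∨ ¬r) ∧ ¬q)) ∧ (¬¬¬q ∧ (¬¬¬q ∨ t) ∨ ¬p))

¬(¬(t ∧ ¬t ∨ ¬((r ∨ ¬r) ∧ ¬q)) ∧ (¬¬¬q ∧ (¬¬¬q ∨ t) ∨ ¬p))
= ¬(¬(t ∧ ¬t ∨ ¬¬q) ∧ (¬¬¬q ∧ (¬¬¬q ∨ t) ∨ ¬p))   — complement / identity
= ¬(¬¬¬q ∧ (¬¬¬q ∧ (¬¬¬q ∨ t) ∨ ¬p))   — complement / identity
= ¬(¬¬¬q ∧ (¬¬¬q ∨ ¬p))   — absorption
= ¬¬¬¬q   — absorption
= ¬¬q   — double negation
= q   — double negation

q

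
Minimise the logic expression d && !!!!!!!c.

d && !!!!!!!c
= d && !!!!!c   — double negation
= d && !!!c   — double negation
= d && !c   — double negation

d && !c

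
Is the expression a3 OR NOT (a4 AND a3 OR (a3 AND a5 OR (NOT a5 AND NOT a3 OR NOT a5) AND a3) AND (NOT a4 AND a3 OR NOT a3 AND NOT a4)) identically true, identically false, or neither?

a3 OR NOT (a4 AND a3 OR (a3 AND a5 OR (NOT a5 AND NOT a3 OR NOT a5) AND a3) AND (NOT a4 AND a3 OR NOT a3 AND NOT a4))
= a3 OR NOT (a4 AND a3 OR (a3 AND a5 OR (NOT a5 AND NOT a3 OR NOT a5) AND a3) AND NOT a4)   [distribution]
= a3 OR NOT (a4 AND a3 OR (a3 AND a5 OR NOT a5 AND a3) AND NOT a4)   [absorption]
= a3 OR NOT (a4 AND a3 OR a3 AND NOT a4)   [distribution]
= a3 OR NOT a3   [distribution]
= TRUE   [complement]

identically true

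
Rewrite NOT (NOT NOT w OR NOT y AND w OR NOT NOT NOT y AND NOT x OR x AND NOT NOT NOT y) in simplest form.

NOT w AND y

NOT (NOT NOT w OR NOT y AND w OR NOT NOT NOT y AND NOT x OR x AND NOT NOT NOT y)
= NOT (NOT NOT w OR NOT y AND w OR NOT NOT NOT y)   — distribution
= NOT (NOT NOT w OR NOT y AND w OR NOT y)   — double negation
= NOT (NOT NOT w OR NOT y)   — absorption
= NOT w AND y   — De Morgan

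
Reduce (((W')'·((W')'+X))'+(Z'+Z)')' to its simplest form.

W

(((W')'·((W')'+X))'+(Z'+Z)')'
= (W')'·((W')'+X)·(Z'+Z)   (De Morgan)
= (W')'·((W')'+X)   (complement / identity)
= (W')'   (absorption)
= W   (double negation)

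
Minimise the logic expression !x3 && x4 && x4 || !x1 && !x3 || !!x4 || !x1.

x4 || !x1

!x3 && x4 && x4 || !x1 && !x3 || !!x4 || !x1
= !x3 && x4 || !x1 && !x3 || !!x4 || !x1   (idempotence)
= (x4 || !x1) && !x3 || !!x4 || !x1   (distribution)
= (x4 || !x1) && !x3 || x4 || !x1   (double negation)
= x4 || !x1   (absorption)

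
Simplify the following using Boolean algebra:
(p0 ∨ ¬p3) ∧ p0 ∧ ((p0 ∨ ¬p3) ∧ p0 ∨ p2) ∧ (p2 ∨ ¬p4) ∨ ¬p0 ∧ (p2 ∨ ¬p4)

(p0 ∨ ¬p3) ∧ p0 ∧ ((p0 ∨ ¬p3) ∧ p0 ∨ p2) ∧ (p2 ∨ ¬p4) ∨ ¬p0 ∧ (p2 ∨ ¬p4)
= (p0 ∨ ¬p3) ∧ p0 ∧ (p2 ∨ ¬p4) ∨ ¬p0 ∧ (p2 ∨ ¬p4)   — absorption
= p0 ∧ (p2 ∨ ¬p4) ∨ ¬p0 ∧ (p2 ∨ ¬p4)   — absorption
= p2 ∨ ¬p4   — distribution

p2 ∨ ¬p4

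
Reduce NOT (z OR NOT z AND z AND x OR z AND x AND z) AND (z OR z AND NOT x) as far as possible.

NOT (z OR NOT z AND z AND x OR z AND x AND z) AND (z OR z AND NOT x)
= NOT (z OR z AND x) AND (z OR z AND NOT x)
= NOT (z OR z AND x) AND z
= NOT z AND z
= FALSE

FALSE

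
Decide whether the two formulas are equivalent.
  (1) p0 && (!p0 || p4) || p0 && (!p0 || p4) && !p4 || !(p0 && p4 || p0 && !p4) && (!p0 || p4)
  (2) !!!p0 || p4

Yes

E1: p0 && (!p0 || p4) || p0 && (!p0 || p4) && !p4 || !(p0 && p4 || p0 && !p4) && (!p0 || p4)
    = p0 && (!p0 || p4) || p0 && (!p0 || p4) && !p4 || !p0 && (!p0 || p4)   [distribution]
    = p0 && (!p0 || p4) || !p0 && (!p0 || p4)   [absorption]
    = !p0 || p4   [distribution]
E2: !!!p0 || p4
    = !p0 || p4   [double negation]
Both reduce to !p0 || p4, so they are equivalent.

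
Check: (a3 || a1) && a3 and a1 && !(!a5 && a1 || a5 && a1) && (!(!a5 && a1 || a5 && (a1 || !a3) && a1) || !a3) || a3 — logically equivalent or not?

Yes

E1: (a3 || a1) && a3
    = a3   — absorption
E2: a1 && !(!a5 && a1 || a5 && a1) && (!(!a5 && a1 || a5 && (a1 || !a3) && a1) || !a3) || a3
    = a1 && !(!a5 && a1 || a5 && a1) && (!(!a5 && a1 || a5 && a1) || !a3) || a3   — absorption
    = a1 && !(!a5 && a1 || a5 && a1) || a3   — absorption
    = a1 && !a1 || a3   — distribution
    = a3   — complement / identity
Both reduce to a3, so they are equivalent.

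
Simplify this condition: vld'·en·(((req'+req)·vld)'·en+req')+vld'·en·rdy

vld'·en·(((req'+req)·vld)'·en+req')+vld'·en·rdy
= vld'·en·(vld'·en+req')+vld'·en·rdy
= vld'·en+vld'·en·rdy
= vld'·en

vld'·en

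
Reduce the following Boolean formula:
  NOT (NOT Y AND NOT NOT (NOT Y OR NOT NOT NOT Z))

NOT (NOT Y AND NOT NOT (NOT Y OR NOT NOT NOT Z))
= NOT (NOT Y AND NOT (Y AND NOT NOT Z))   (De Morgan)
= Y OR Y AND NOT NOT Z   (De Morgan)
= Y OR Y AND Z   (double negation)
= Y   (absorption)

Y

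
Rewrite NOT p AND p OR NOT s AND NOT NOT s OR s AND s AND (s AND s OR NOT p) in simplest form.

NOT p AND p OR NOT s AND NOT NOT s OR s AND s AND (s AND s OR NOT p)
= NOT p AND p OR NOT s AND NOT NOT s OR s AND s   — absorption
= NOT p AND p OR NOT s AND s OR s AND s   — double negation
= NOT s AND s OR s AND s   — complement / identity
= s   — distribution

s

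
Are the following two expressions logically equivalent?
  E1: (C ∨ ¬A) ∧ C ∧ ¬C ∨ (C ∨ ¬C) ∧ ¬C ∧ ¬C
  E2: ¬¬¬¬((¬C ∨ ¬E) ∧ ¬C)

Yes

E1: (C ∨ ¬A) ∧ C ∧ ¬C ∨ (C ∨ ¬C) ∧ ¬C ∧ ¬C
    = (C ∨ ¬A) ∧ C ∧ ¬C ∨ ¬C ∧ ¬C   [complement / identity]
    = C ∧ ¬C ∨ ¬C ∧ ¬C   [absorption]
    = ¬C   [distribution]
E2: ¬¬¬¬((¬C ∨ ¬E) ∧ ¬C)
    = ¬¬((¬C ∨ ¬E) ∧ ¬C)   [double negation]
    = ¬¬¬C   [absorption]
    = ¬C   [double negation]
Both reduce to ¬C, so they are equivalent.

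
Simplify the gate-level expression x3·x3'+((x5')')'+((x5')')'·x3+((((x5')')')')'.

x3·x3'+((x5')')'+((x5')')'·x3+((((x5')')')')'
= ((x5')')'+((x5')')'·x3+((((x5')')')')'   (complement / identity)
= ((x5')')'+((((x5')')')')'   (absorption)
= ((x5')')'+((x5')')'   (double negation)
= ((x5')')'   (idempotence)
= x5'   (double negation)

x5'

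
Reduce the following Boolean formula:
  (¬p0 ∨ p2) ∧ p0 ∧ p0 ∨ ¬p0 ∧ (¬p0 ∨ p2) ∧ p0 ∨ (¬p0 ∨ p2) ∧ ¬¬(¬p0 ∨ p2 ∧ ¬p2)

(¬p0 ∨ p2) ∧ p0 ∧ p0 ∨ ¬p0 ∧ (¬p0 ∨ p2) ∧ p0 ∨ (¬p0 ∨ p2) ∧ ¬¬(¬p0 ∨ p2 ∧ ¬p2)
= (¬p0 ∨ p2) ∧ p0 ∧ p0 ∨ ¬p0 ∧ (¬p0 ∨ p2) ∧ p0 ∨ (¬p0 ∨ p2) ∧ ¬¬¬p0   [complement / identity]
= (¬p0 ∨ p2) ∧ p0 ∨ (¬p0 ∨ p2) ∧ ¬¬¬p0   [distribution]
= (¬p0 ∨ p2) ∧ p0 ∨ (¬p0 ∨ p2) ∧ ¬p0   [double negation]
= ¬p0 ∨ p2   [distribution]

¬p0 ∨ p2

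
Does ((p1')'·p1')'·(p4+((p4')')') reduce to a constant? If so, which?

yes, True

((p1')'·p1')'·(p4+((p4')')')
= ((p1')'·p1')'·(p4+p4')   [double negation]
= ((p1')'·p1')'   [complement / identity]
= p1'+p1   [De Morgan]
= 1   [complement]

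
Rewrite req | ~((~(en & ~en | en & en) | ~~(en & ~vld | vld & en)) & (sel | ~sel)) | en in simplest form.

req | en

req | ~((~(en & ~en | en & en) | ~~(en & ~vld | vld & en)) & (sel | ~sel)) | en
= req | ~(~(en & ~en | en & en) | ~~(en & ~vld | vld & en)) | en   [complement / identity]
= req | (en & ~en | en & en) & ~(en & ~vld | vld & en) | en   [De Morgan]
= req | (en & ~en | en & en) & ~en | en   [distribution]
= req | en & ~en | en   [distribution]
= req | en   [complement / identity]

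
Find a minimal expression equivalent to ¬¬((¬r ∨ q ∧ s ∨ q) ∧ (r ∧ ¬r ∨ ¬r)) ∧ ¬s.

¬¬((¬r ∨ q ∧ s ∨ q) ∧ (r ∧ ¬r ∨ ¬r)) ∧ ¬s
= ¬¬((¬r ∨ q) ∧ (r ∧ ¬r ∨ ¬r)) ∧ ¬s   (absorption)
= ¬¬((¬r ∨ q) ∧ ¬r) ∧ ¬s   (complement / identity)
= (¬r ∨ q) ∧ ¬r ∧ ¬s   (double negation)
= ¬r ∧ ¬s   (absorption)

¬r ∧ ¬s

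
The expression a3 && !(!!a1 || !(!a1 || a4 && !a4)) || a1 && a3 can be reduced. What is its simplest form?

a3

a3 && !(!!a1 || !(!a1 || a4 && !a4)) || a1 && a3
= a3 && !(!!a1 || !!a1) || a1 && a3   (complement / identity)
= a3 && !!!a1 || a1 && a3   (idempotence)
= a3 && !a1 || a1 && a3   (double negation)
= a3   (distribution)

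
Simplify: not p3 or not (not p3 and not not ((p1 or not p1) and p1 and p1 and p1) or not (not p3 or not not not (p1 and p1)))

not p3 or not (not p3 and not not ((p1 or not p1) and p1 and p1 and p1) or not (not p3 or not not not (p1 and p1)))
= not p3 or not (not p3 and not not ((p1 or not p1) and p1 and p1) or not (not p3 or not not not (p1 and p1)))   [idempotence]
= not p3 or not (not p3 and not not (p1 and p1) or not (not p3 or not not not (p1 and p1)))   [complement / identity]
= not p3 or not (not p3 and not not (p1 and p1) or p3 and not not (p1 and p1))   [De Morgan]
= not p3 or not not not (p1 and p1)   [distribution]
= not p3 or not (p1 and p1)   [double negation]
= not p3 or not p1   [idempotence]

not p3 or not p1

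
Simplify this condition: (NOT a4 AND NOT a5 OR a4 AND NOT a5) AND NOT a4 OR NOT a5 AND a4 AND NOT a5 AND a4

(NOT a4 AND NOT a5 OR a4 AND NOT a5) AND NOT a4 OR NOT a5 AND a4 AND NOT a5 AND a4
= (NOT a4 AND NOT a5 OR a4 AND NOT a5) AND NOT a4 OR NOT a5 AND a4   (idempotence)
= NOT a5 AND NOT a4 OR NOT a5 AND a4   (distribution)
= NOT a5   (distribution)

NOT a5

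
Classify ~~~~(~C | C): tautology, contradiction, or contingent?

~~~~(~C | C)
= ~~(~C | C)
= ~C | C
= 1

tautology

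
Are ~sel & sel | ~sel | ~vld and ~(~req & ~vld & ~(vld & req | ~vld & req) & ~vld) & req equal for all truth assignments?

No

E1: ~sel & sel | ~sel | ~vld
    = ~sel | ~vld
E2: ~(~req & ~vld & ~(vld & req | ~vld & req) & ~vld) & req
    = ~(~req & ~vld & ~req & ~vld) & req
    = ~(~req & ~vld) & req
    = (req | vld) & req
    = req
These differ: at req=0, sel=1, vld=0, E1 = 1 but E2 = 0.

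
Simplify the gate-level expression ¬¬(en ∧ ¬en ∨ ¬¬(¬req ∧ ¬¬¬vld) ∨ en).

¬req ∧ ¬vld ∨ en

¬¬(en ∧ ¬en ∨ ¬¬(¬req ∧ ¬¬¬vld) ∨ en)
= ¬¬(¬¬(¬req ∧ ¬¬¬vld) ∨ en)   — complement / identity
= ¬¬(¬¬(¬req ∧ ¬vld) ∨ en)   — double negation
= ¬¬(¬req ∧ ¬vld) ∨ en   — double negation
= ¬req ∧ ¬vld ∨ en   — double negation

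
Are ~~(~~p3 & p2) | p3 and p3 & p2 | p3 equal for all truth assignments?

E1: ~~(~~p3 & p2) | p3
    = ~~p3 & p2 | p3   (double negation)
    = p3 & p2 | p3   (double negation)
    = p3   (absorption)
E2: p3 & p2 | p3
    = p3   (absorption)
Both reduce to p3, so they are equivalent.

Yes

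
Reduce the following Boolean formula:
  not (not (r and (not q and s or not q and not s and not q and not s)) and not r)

not (not (r and (not q and s or not q and not s and not q and not s)) and not r)
= r and (not q and s or not q and not s and not q and not s) or r   — De Morgan
= r and (not q and s or not q and not s) or r   — idempotence
= r and not q or r   — distribution
= r   — absorption

r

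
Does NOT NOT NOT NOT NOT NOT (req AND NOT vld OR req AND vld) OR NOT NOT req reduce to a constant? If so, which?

no

NOT NOT NOT NOT NOT NOT (req AND NOT vld OR req AND vld) OR NOT NOT req
= NOT NOT NOT NOT NOT NOT req OR NOT NOT req   [distribution]
= NOT NOT NOT NOT req OR NOT NOT req   [double negation]
= NOT NOT req OR NOT NOT req   [double negation]
= NOT NOT req   [idempotence]
= req   [double negation]
This depends on req, so it is not a constant.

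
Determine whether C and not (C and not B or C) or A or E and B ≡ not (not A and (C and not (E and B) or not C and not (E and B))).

E1: C and not (C and not B or C) or A or E and B
    = C and not C or A or E and B   (absorption)
    = A or E and B   (complement / identity)
E2: not (not A and (C and not (E and B) or not C and not (E and B)))
    = not (not A and not (E and B))   (distribution)
    = A or E and B   (De Morgan)
Both reduce to A or E and B, so they are equivalent.

Yes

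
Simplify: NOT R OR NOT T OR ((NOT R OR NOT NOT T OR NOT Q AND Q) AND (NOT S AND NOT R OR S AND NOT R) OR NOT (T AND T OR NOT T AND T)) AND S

NOT R OR NOT T

NOT R OR NOT T OR ((NOT R OR NOT NOT T OR NOT Q AND Q) AND (NOT S AND NOT R OR S AND NOT R) OR NOT (T AND T OR NOT T AND T)) AND S
= NOT R OR NOT T OR ((NOT R OR NOT NOT T OR NOT Q AND Q) AND (NOT S AND NOT R OR S AND NOT R) OR NOT T) AND S   [distribution]
= NOT R OR NOT T OR ((NOT R OR T OR NOT Q AND Q) AND (NOT S AND NOT R OR S AND NOT R) OR NOT T) AND S   [double negation]
= NOT R OR NOT T OR ((NOT R OR T OR NOT Q AND Q) AND NOT R OR NOT T) AND S   [distribution]
= NOT R OR NOT T OR ((NOT R OR T) AND NOT R OR NOT T) AND S   [complement / identity]
= NOT R OR NOT T OR (NOT R OR NOT T) AND S   [absorption]
= NOT R OR NOT T   [absorption]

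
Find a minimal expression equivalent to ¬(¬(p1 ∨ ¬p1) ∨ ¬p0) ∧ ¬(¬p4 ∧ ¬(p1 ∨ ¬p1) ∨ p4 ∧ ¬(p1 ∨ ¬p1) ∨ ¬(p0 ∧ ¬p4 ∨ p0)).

p0

¬(¬(p1 ∨ ¬p1) ∨ ¬p0) ∧ ¬(¬p4 ∧ ¬(p1 ∨ ¬p1) ∨ p4 ∧ ¬(p1 ∨ ¬p1) ∨ ¬(p0 ∧ ¬p4 ∨ p0))
= ¬(¬(p1 ∨ ¬p1) ∨ ¬p0) ∧ ¬(¬(p1 ∨ ¬p1) ∨ ¬(p0 ∧ ¬p4 ∨ p0))
= ¬(¬(p1 ∨ ¬p1) ∨ ¬p0) ∧ ¬(¬(p1 ∨ ¬p1) ∨ ¬p0)
= ¬(¬(p1 ∨ ¬p1) ∨ ¬p0)
= (p1 ∨ ¬p1) ∧ p0
= p0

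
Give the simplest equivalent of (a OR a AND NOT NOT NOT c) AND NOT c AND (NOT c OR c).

(a OR a AND NOT NOT NOT c) AND NOT c AND (NOT c OR c)
= (a OR a AND NOT c) AND NOT c AND (NOT c OR c)   [double negation]
= a AND NOT c AND (NOT c OR c)   [absorption]
= a AND NOT c   [complement / identity]

a AND NOT c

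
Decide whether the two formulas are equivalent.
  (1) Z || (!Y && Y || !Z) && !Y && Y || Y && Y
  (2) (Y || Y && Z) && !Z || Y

E1: Z || (!Y && Y || !Z) && !Y && Y || Y && Y
    = Z || !Y && Y || Y && Y   [absorption]
    = Z || Y   [distribution]
E2: (Y || Y && Z) && !Z || Y
    = Y && !Z || Y   [absorption]
    = Y   [absorption]
These differ: at Y=0, Z=1, E1 = 1 but E2 = 0.

No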